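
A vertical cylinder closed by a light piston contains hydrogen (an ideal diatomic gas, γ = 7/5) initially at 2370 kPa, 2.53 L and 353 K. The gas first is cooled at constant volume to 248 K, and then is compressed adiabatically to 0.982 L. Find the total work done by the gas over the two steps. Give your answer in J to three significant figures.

Step 1 (isochoric): W = 0 (constant volume).
After step 1: P = 1665 kPa (V unchanged).
Step 2 (adiabatic): W = (P₁V₁ − P₂V₂)/(γ−1) = (4213 − 6151)/0.4 = -4846 J.
W_total = 0 − 4846 = -4846 J.

W_total ≈ -4850 J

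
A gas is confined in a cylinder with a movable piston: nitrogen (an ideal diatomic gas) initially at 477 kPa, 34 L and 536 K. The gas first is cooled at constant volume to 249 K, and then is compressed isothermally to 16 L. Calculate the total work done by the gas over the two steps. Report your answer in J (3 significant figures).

W_total ≈ -5680 J

Step 1 (isochoric): W = 0 (constant volume).
After step 1: P = 221.6 kPa (V unchanged).
Step 2 (isothermal): W = P₁V₁ ln(V₂/V₁) = (7534) ln(16/34) = -5679 J.
W_total = 0 − 5679 = -5679 J.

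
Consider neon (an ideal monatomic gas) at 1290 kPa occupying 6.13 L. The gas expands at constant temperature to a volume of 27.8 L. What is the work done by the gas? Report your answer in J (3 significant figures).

Isothermal: W = nRT ln(V₂/V₁) = P₁V₁ ln(V₂/V₁).
P₁V₁ = (1290 kPa)(6.13 L) = 7908 J.
W = 7908 × ln(27.8/6.13) = 7908 × 1.512
W_by_gas = 11955 J.

W ≈ 12000 J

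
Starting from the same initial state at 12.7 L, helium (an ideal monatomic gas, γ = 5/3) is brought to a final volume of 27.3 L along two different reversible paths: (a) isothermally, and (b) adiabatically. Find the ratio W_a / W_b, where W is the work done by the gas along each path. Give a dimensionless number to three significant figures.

W_a / W_b ≈ 1.28

Path (a) isothermal: W = P₁V₁ ln(V₂/V₁) → W_a/(P₁V₁) = 0.7653.
Path (b) adiabatic: W = P₁V₁(1 − (V₁/V₂)^(γ−1))/(γ−1) → W_b/(P₁V₁) = 0.5994.
W_a / W_b = 0.7653 / 0.5994 = 1.277.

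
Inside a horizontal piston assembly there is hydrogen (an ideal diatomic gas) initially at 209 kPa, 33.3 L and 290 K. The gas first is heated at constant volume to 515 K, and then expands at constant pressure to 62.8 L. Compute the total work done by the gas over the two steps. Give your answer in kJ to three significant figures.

W_total ≈ 10.9 kJ

Step 1 (isochoric): W = 0 (constant volume).
After step 1: P = 371.2 kPa (V unchanged).
Step 2 (isobaric): W = PΔV = (371.2 kPa)(62.8 − 33.3 L) = 10949 J.
W_total = 0 + 10949 = 10949 J.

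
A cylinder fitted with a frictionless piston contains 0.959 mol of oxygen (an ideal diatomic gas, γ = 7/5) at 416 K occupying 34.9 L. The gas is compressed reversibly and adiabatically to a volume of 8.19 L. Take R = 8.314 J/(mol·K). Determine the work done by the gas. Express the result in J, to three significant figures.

W ≈ -6520 J

Adiabatic: TV^(γ−1) = const with γ = 7/5.
T₂ = T₁ (V₁/V₂)^(γ−1) = 416 × (34.9/8.19)^0.4 = 416 × 1.786 = 742.9 K.
W_by = nCᵥ(T₁ − T₂) = (0.959)(20.79)(416 − 742.9) = -6515 J.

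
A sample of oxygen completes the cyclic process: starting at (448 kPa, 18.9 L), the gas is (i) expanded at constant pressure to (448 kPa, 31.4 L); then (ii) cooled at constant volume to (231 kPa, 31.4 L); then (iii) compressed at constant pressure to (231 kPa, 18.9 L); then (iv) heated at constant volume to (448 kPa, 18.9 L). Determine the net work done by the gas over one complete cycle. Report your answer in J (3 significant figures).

Constant-volume legs do no work.
W(i) = (448)(31.4 − 18.9) = 5600 J; W(iii) = (231)(18.9 − 31.4) = -2888 J.
W_net = 5600 − 2888 = 2712 J (the clockwise enclosed area).

W_net ≈ 2710 J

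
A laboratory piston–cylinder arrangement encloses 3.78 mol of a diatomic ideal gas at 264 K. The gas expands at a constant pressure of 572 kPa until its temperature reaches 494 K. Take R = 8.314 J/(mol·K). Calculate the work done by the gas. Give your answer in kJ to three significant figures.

W ≈ 7.23 kJ

Isobaric: W = P ΔV = nR ΔT.
W = (3.78)(8.314)(494 − 264) = 7228 J.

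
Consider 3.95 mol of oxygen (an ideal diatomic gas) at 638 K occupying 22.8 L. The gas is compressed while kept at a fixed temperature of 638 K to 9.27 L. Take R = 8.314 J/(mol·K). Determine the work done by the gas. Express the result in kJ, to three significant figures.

Isothermal: W = nRT ln(V₂/V₁).
W = (3.95)(8.314)(638) × ln(9.27/22.8)
  = 20952 × -0.9
W_by_gas = -18856 J.

W ≈ -18.9 kJ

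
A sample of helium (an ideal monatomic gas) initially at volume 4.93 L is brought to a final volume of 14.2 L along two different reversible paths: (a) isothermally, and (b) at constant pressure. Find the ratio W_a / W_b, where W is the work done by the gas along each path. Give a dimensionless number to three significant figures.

W_a / W_b ≈ 0.563

Path (a) isothermal: W = P₁V₁ ln(V₂/V₁) → W_a/(P₁V₁) = 1.058.
Path (b) isobaric: W = P₁(V₂ − V₁) → W_b/(P₁V₁) = 1.88.
W_a / W_b = 1.058 / 1.88 = 0.5626.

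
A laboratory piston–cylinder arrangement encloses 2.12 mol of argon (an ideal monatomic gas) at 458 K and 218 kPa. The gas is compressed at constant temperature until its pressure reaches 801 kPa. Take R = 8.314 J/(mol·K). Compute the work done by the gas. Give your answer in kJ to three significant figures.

W ≈ -10.5 kJ

Isothermal process: W = nRT ln(V₂/V₁) = nRT ln(P₁/P₂).
W = (2.12)(8.314)(458) × ln(218/801)
  = 8073 × ln(0.2722) = 8073 × -1.301
W_by_gas = -10505 J.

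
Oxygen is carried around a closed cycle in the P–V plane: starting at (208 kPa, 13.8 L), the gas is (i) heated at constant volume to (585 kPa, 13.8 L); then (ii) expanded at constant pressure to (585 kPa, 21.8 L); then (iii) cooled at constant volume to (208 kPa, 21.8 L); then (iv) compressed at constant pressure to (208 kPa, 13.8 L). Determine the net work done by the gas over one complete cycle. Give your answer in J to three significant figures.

Constant-volume legs do no work.
W(ii) = (585)(21.8 − 13.8) = 4680 J; W(iv) = (208)(13.8 − 21.8) = -1664 J.
W_net = 4680 − 1664 = 3016 J (the clockwise enclosed area).

W_net ≈ 3020 J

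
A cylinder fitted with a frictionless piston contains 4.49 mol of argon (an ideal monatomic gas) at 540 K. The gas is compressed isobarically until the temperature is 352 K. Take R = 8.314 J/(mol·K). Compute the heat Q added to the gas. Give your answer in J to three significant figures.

Q ≈ -17500 J

Isobaric: W = nRΔT = (4.49)(8.314)(-188) = -7018 J.
ΔU = nCᵥΔT with Cᵥ = 3R/2: ΔU = (4.49)(12.47)(-188) = -10527 J.
Q = ΔU + W = -10527 − 7018 = -17545 J.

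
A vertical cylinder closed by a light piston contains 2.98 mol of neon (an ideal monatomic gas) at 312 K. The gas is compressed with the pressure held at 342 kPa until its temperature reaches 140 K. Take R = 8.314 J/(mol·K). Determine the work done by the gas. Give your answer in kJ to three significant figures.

Isobaric: W = P ΔV = nR ΔT.
W = (2.98)(8.314)(140 − 312) = -4261 J.

W ≈ -4.26 kJ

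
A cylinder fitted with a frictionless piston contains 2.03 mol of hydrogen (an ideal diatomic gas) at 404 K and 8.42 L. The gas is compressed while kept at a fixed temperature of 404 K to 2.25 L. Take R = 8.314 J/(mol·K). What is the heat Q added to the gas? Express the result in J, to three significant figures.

Isothermal ⇒ ΔU = 0, so Q = W = nRT ln(V₂/V₁).
Q = (2.03)(8.314)(404) ln(2.25/8.42) = 6818 × -1.32 = -8998 J.

Q ≈ -9000 J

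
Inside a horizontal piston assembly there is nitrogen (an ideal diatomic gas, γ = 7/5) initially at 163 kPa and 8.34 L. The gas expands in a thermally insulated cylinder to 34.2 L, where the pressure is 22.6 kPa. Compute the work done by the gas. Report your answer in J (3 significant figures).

Adiabatic: W = (P₁V₁ − P₂V₂)/(γ − 1) with γ = 7/5.
P₁V₁ = 1359 J, P₂V₂ = 772.9 J.
W = (1359 − 772.9) / 0.4 = 1466 J.

W ≈ 1470 J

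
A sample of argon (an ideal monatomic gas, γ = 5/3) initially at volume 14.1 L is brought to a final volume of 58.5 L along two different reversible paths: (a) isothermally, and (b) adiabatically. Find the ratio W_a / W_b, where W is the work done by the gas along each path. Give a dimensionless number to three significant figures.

W_a / W_b ≈ 1.55

Path (a) isothermal: W = P₁V₁ ln(V₂/V₁) → W_a/(P₁V₁) = 1.423.
Path (b) adiabatic: W = P₁V₁(1 − (V₁/V₂)^(γ−1))/(γ−1) → W_b/(P₁V₁) = 0.9191.
W_a / W_b = 1.423 / 0.9191 = 1.548.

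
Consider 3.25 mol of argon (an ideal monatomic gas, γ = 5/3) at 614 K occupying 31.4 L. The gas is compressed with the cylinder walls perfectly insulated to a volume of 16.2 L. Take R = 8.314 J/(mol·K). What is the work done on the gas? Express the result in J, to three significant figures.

W ≈ 13800 J

Adiabatic: TV^(γ−1) = const with γ = 5/3.
T₂ = T₁ (V₁/V₂)^(γ−1) = 614 × (31.4/16.2)^0.667 = 614 × 1.555 = 954.5 K.
W_by = nCᵥ(T₁ − T₂) = (3.25)(12.47)(614 − 954.5) = -13801 J.
Work on gas = −W_by = 13801 J.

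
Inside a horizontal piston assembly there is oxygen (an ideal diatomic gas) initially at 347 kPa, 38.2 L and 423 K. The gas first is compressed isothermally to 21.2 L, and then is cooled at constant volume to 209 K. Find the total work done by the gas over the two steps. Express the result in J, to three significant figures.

W_total ≈ -7810 J

Step 1 (isothermal): W = P₁V₁ ln(V₂/V₁) = (13255) ln(21.2/38.2) = -7805 J.
Step 2 (isochoric): W = 0 (constant volume).
W_total = -7805 + 0 = -7805 J.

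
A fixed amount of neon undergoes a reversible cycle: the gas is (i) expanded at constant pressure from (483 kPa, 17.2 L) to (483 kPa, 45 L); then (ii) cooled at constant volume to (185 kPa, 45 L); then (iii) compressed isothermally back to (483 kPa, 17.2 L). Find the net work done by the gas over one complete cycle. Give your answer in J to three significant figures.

W_net ≈ 5420 J

Leg (i): W = PΔV = (483)(45 − 17.2) = 13427 J.
Leg (ii): W = 0.
Leg (iii): W = PᵢVᵢ ln(V_f/Vᵢ) = (8325) ln(17.2/45) = -8007 J.
W_net = 13427 − 8007 = 5421 J.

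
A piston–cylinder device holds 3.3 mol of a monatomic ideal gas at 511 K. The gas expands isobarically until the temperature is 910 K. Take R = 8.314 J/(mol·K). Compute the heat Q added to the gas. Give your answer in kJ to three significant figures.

Isobaric: W = nRΔT = (3.3)(8.314)(399) = 10947 J.
ΔU = nCᵥΔT with Cᵥ = 3R/2: ΔU = (3.3)(12.47)(399) = 16421 J.
Q = ΔU + W = 16421 + 10947 = 27368 J.

Q ≈ 27.4 kJ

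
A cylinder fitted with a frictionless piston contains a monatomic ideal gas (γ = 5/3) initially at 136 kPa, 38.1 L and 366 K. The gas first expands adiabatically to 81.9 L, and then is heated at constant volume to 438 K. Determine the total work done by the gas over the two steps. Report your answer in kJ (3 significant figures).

Step 1 (adiabatic): W = (P₁V₁ − P₂V₂)/(γ−1) = (5182 − 3111)/0.667 = 3106 J.
Step 2 (isochoric): W = 0 (constant volume).
W_total = 3106 + 0 = 3106 J.

W_total ≈ 3.11 kJ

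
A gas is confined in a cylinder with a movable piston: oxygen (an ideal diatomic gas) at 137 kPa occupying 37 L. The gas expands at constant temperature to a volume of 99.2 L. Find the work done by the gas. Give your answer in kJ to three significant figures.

Isothermal: W = nRT ln(V₂/V₁) = P₁V₁ ln(V₂/V₁).
P₁V₁ = (137 kPa)(37 L) = 5069 J.
W = 5069 × ln(99.2/37) = 5069 × 0.9862
W_by_gas = 4999 J.

W ≈ 5.00 kJ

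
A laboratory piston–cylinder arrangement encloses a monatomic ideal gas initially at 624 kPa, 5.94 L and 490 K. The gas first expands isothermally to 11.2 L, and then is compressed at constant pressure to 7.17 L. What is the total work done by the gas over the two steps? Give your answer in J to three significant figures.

W_total ≈ 1020 J

Step 1 (isothermal): W = P₁V₁ ln(V₂/V₁) = (3707) ln(11.2/5.94) = 2351 J.
After step 1: P = 330.9 kPa, V = 11.2 L, T = 490 K.
Step 2 (isobaric): W = PΔV = (330.9 kPa)(7.17 − 11.2 L) = -1334 J.
W_total = 2351 − 1334 = 1017 J.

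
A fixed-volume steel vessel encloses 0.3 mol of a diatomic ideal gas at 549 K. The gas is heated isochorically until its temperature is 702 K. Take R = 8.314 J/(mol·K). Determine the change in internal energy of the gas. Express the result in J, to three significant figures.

ΔU ≈ 954 J

Constant volume ⇒ W = 0, so Q = ΔU = nCᵥΔT with Cᵥ = 5R/2 = 20.79 J/(mol·K).
ΔU = (0.3)(20.79)(702 − 549) = 954 J.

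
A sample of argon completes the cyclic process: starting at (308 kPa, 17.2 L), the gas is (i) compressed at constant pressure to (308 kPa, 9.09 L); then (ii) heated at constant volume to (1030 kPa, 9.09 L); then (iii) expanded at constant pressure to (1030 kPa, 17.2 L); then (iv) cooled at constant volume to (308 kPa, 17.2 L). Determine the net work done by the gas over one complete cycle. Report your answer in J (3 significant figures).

Constant-volume legs do no work.
W(i) = (308)(9.09 − 17.2) = -2498 J; W(iii) = (1030)(17.2 − 9.09) = 8353 J.
W_net = -2498 + 8353 = 5855 J (the clockwise enclosed area).

W_net ≈ 5860 J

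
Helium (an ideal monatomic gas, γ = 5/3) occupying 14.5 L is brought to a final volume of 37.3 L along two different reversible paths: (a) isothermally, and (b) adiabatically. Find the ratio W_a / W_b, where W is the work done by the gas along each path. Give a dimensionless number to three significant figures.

W_a / W_b ≈ 1.35

Path (a) isothermal: W = P₁V₁ ln(V₂/V₁) → W_a/(P₁V₁) = 0.9448.
Path (b) adiabatic: W = P₁V₁(1 − (V₁/V₂)^(γ−1))/(γ−1) → W_b/(P₁V₁) = 0.701.
W_a / W_b = 0.9448 / 0.701 = 1.348.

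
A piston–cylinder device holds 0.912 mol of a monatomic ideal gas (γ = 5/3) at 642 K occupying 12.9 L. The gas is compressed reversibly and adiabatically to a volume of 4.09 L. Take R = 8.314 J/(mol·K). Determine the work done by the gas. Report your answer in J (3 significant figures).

W ≈ -8400 J

Adiabatic: TV^(γ−1) = const with γ = 5/3.
T₂ = T₁ (V₁/V₂)^(γ−1) = 642 × (12.9/4.09)^0.667 = 642 × 2.151 = 1381 K.
W_by = nCᵥ(T₁ − T₂) = (0.912)(12.47)(642 − 1381) = -8402 J.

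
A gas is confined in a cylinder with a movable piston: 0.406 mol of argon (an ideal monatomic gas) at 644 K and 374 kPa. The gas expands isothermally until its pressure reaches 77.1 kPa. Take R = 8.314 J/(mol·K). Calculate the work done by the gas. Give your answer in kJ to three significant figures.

Isothermal process: W = nRT ln(V₂/V₁) = nRT ln(P₁/P₂).
W = (0.406)(8.314)(644) × ln(374/77.1)
  = 2174 × ln(4.851) = 2174 × 1.579
W_by_gas = 3433 J.

W ≈ 3.43 kJ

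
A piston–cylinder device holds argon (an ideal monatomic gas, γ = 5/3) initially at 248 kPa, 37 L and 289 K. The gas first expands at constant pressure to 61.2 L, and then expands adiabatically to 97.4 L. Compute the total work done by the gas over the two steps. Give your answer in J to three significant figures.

Step 1 (isobaric): W = PΔV = (248 kPa)(61.2 − 37 L) = 6002 J.
After step 1: P = 248 kPa, V = 61.2 L, T = 478 K.
Step 2 (adiabatic): W = (P₁V₁ − P₂V₂)/(γ−1) = (15178 − 11134)/0.667 = 6065 J.
W_total = 6002 + 6065 = 12066 J.

W_total ≈ 12100 J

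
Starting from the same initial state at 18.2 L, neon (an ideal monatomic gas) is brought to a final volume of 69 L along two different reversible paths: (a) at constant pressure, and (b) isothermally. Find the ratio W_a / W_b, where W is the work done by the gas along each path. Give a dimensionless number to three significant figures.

W_a / W_b ≈ 2.09

Path (a) isobaric: W = P₁(V₂ − V₁) → W_a/(P₁V₁) = 2.791.
Path (b) isothermal: W = P₁V₁ ln(V₂/V₁) → W_b/(P₁V₁) = 1.333.
W_a / W_b = 2.791 / 1.333 = 2.094.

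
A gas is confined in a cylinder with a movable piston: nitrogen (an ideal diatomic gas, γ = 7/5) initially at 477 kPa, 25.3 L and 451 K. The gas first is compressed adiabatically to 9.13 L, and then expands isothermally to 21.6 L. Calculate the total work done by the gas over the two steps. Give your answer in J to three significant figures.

Step 1 (adiabatic): W = (P₁V₁ − P₂V₂)/(γ−1) = (12068 − 18143)/0.4 = -15186 J.
After step 1: P = 1987 kPa, V = 9.13 L, T = 678 K.
Step 2 (isothermal): W = P₁V₁ ln(V₂/V₁) = (18143) ln(21.6/9.13) = 15623 J.
W_total = -15186 + 15623 = 436.9 J.

W_total ≈ 437 J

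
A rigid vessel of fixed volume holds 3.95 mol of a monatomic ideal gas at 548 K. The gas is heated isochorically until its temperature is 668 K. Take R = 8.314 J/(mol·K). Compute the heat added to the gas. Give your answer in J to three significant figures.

Q ≈ 5910 J

Constant volume ⇒ W = 0, so Q = ΔU = nCᵥΔT with Cᵥ = 3R/2 = 12.47 J/(mol·K).
ΔU = (3.95)(12.47)(668 − 548) = 5911 J.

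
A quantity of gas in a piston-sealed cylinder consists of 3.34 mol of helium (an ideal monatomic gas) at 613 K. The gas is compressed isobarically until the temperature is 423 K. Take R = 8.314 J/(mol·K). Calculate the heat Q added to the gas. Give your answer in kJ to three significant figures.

Isobaric: W = nRΔT = (3.34)(8.314)(-190) = -5276 J.
ΔU = nCᵥΔT with Cᵥ = 3R/2: ΔU = (3.34)(12.47)(-190) = -7914 J.
Q = ΔU + W = -7914 − 5276 = -13190 J.

Q ≈ -13.2 kJ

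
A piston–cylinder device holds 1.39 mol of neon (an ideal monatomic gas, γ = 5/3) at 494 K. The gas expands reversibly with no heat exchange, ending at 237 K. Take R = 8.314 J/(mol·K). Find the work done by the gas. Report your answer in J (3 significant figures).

Adiabatic ⇒ Q = 0, so W_by = −ΔU = nCᵥ(T₁ − T₂).
Cᵥ = 3R/2 = 12.47 J/(mol·K).
W = (1.39)(12.47)(494 − 237) = 4455 J.

W ≈ 4460 J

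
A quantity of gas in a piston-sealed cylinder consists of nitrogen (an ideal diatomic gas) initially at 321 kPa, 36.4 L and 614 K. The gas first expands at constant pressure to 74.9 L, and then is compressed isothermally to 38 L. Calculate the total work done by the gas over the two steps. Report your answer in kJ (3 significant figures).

Step 1 (isobaric): W = PΔV = (321 kPa)(74.9 − 36.4 L) = 12359 J.
After step 1: P = 321 kPa, V = 74.9 L, T = 1263 K.
Step 2 (isothermal): W = P₁V₁ ln(V₂/V₁) = (24043) ln(38/74.9) = -16315 J.
W_total = 12359 − 16315 = -3956 J.

W_total ≈ -3.96 kJ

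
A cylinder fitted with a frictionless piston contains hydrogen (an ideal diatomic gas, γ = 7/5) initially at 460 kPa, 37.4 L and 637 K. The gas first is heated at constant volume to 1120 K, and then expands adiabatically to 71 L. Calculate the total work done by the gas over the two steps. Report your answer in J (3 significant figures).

Step 1 (isochoric): W = 0 (constant volume).
After step 1: P = 808.8 kPa (V unchanged).
Step 2 (adiabatic): W = (P₁V₁ − P₂V₂)/(γ−1) = (30249 − 23407)/0.4 = 17103 J.
W_total = 0 + 17103 = 17103 J.

W_total ≈ 17100 J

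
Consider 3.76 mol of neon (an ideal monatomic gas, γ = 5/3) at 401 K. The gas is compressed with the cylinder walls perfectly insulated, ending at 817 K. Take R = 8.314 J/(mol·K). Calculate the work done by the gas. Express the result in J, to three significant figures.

W ≈ -19500 J

Adiabatic ⇒ Q = 0, so W_by = −ΔU = nCᵥ(T₁ − T₂).
Cᵥ = 3R/2 = 12.47 J/(mol·K).
W = (3.76)(12.47)(401 − 817) = -19507 J.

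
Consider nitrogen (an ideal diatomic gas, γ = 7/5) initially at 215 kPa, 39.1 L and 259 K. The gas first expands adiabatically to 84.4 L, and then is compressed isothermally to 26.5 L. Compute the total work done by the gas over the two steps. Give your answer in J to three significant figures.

W_total ≈ -1590 J

Step 1 (adiabatic): W = (P₁V₁ − P₂V₂)/(γ−1) = (8406 − 6179)/0.4 = 5568 J.
After step 1: P = 73.22 kPa, V = 84.4 L, T = 190.4 K.
Step 2 (isothermal): W = P₁V₁ ln(V₂/V₁) = (6179) ln(26.5/84.4) = -7158 J.
W_total = 5568 − 7158 = -1591 J.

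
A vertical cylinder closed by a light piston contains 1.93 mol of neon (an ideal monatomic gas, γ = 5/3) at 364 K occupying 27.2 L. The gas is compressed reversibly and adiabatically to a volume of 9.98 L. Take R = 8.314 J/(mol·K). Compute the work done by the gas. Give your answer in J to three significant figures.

W ≈ -8330 J

Adiabatic: TV^(γ−1) = const with γ = 5/3.
T₂ = T₁ (V₁/V₂)^(γ−1) = 364 × (27.2/9.98)^0.667 = 364 × 1.951 = 710.2 K.
W_by = nCᵥ(T₁ − T₂) = (1.93)(12.47)(364 − 710.2) = -8333 J.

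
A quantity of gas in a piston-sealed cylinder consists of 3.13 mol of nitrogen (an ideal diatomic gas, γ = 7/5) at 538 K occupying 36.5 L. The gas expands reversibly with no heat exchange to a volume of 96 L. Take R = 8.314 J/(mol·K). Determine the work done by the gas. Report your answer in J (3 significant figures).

Adiabatic: TV^(γ−1) = const with γ = 7/5.
T₂ = T₁ (V₁/V₂)^(γ−1) = 538 × (36.5/96)^0.4 = 538 × 0.6792 = 365.4 K.
W_by = nCᵥ(T₁ − T₂) = (3.13)(20.79)(538 − 365.4) = 11228 J.

W ≈ 11200 J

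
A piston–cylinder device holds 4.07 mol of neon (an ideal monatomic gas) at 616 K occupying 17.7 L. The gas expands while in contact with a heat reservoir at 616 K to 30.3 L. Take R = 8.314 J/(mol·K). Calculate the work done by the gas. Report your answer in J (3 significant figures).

W ≈ 11200 J

Isothermal: W = nRT ln(V₂/V₁).
W = (4.07)(8.314)(616) × ln(30.3/17.7)
  = 20844 × 0.5376
W_by_gas = 11205 J.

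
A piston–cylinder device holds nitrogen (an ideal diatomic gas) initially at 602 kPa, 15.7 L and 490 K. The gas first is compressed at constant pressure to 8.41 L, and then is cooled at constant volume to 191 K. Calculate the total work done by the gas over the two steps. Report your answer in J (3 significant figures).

Step 1 (isobaric): W = PΔV = (602 kPa)(8.41 − 15.7 L) = -4389 J.
Step 2 (isochoric): W = 0 (constant volume).
W_total = -4389 + 0 = -4389 J.

W_total ≈ -4390 J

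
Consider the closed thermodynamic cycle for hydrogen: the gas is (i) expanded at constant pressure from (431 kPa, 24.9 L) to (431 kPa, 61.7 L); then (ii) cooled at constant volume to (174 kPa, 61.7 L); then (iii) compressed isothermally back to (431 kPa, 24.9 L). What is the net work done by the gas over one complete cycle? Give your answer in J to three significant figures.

Leg (i): W = PΔV = (431)(61.7 − 24.9) = 15861 J.
Leg (ii): W = 0.
Leg (iii): W = PᵢVᵢ ln(V_f/Vᵢ) = (10736) ln(24.9/61.7) = -9742 J.
W_net = 15861 − 9742 = 6119 J.

W_net ≈ 6120 J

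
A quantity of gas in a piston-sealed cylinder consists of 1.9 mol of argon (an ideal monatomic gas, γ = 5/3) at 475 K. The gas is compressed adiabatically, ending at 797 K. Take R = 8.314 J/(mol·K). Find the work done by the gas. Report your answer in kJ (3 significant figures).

Adiabatic ⇒ Q = 0, so W_by = −ΔU = nCᵥ(T₁ − T₂).
Cᵥ = 3R/2 = 12.47 J/(mol·K).
W = (1.9)(12.47)(475 − 797) = -7630 J.

W ≈ -7.63 kJ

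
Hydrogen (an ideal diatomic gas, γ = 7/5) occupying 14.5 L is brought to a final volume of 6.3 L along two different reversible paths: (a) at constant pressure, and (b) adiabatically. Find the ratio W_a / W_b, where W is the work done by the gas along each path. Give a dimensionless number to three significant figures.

Path (a) isobaric: W = P₁(V₂ − V₁) → W_a/(P₁V₁) = -0.5655.
Path (b) adiabatic: W = P₁V₁(1 − (V₁/V₂)^(γ−1))/(γ−1) → W_b/(P₁V₁) = -0.9894.
W_a / W_b = -0.5655 / -0.9894 = 0.5716.

W_a / W_b ≈ 0.572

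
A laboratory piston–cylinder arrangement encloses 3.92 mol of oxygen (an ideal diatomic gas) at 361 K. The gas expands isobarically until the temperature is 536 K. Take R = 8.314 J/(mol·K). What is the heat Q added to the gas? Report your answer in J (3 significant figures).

Isobaric: W = nRΔT = (3.92)(8.314)(175) = 5703 J.
ΔU = nCᵥΔT with Cᵥ = 5R/2: ΔU = (3.92)(20.79)(175) = 14259 J.
Q = ΔU + W = 14259 + 5703 = 19962 J.

Q ≈ 20000 J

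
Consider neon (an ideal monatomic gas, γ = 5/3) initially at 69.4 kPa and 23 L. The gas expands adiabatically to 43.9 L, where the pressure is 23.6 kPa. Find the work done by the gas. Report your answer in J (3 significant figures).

Adiabatic: W = (P₁V₁ − P₂V₂)/(γ − 1) with γ = 5/3.
P₁V₁ = 1596 J, P₂V₂ = 1036 J.
W = (1596 − 1036) / 0.6667 = 840.2 J.

W ≈ 840 J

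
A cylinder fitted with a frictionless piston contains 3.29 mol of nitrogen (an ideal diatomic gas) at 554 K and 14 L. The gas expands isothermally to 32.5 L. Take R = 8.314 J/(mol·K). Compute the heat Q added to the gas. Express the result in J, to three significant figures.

Q ≈ 12800 J

Isothermal ⇒ ΔU = 0, so Q = W = nRT ln(V₂/V₁).
Q = (3.29)(8.314)(554) ln(32.5/14) = 15154 × 0.8422 = 12762 J.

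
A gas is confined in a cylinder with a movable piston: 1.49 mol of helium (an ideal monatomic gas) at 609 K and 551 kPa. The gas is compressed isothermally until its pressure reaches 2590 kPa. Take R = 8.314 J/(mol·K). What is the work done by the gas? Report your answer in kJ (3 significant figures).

Isothermal process: W = nRT ln(V₂/V₁) = nRT ln(P₁/P₂).
W = (1.49)(8.314)(609) × ln(551/2590)
  = 7544 × ln(0.2127) = 7544 × -1.548
W_by_gas = -11676 J.

W ≈ -11.7 kJ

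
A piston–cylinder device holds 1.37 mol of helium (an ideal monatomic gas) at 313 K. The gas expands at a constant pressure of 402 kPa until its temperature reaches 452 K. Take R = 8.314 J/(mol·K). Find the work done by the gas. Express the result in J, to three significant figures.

Isobaric: W = P ΔV = nR ΔT.
W = (1.37)(8.314)(452 − 313) = 1583 J.

W ≈ 1580 J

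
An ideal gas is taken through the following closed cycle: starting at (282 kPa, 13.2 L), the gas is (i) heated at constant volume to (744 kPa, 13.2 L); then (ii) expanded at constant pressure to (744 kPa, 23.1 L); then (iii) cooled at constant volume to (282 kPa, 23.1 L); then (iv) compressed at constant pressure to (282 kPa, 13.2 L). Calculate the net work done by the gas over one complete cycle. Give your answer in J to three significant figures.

W_net ≈ 4570 J

Constant-volume legs do no work.
W(ii) = (744)(23.1 − 13.2) = 7366 J; W(iv) = (282)(13.2 − 23.1) = -2792 J.
W_net = 7366 − 2792 = 4574 J (the clockwise enclosed area).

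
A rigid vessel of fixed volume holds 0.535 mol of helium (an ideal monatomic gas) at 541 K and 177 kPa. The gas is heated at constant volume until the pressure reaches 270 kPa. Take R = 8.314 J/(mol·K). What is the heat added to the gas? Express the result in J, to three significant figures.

Q ≈ 1900 J

Constant volume ⇒ W = 0, so Q = ΔU = nCᵥΔT with Cᵥ = 3R/2 = 12.47 J/(mol·K).
At constant V, T₂/T₁ = P₂/P₁ ⇒ ΔT = T₁(P₂/P₁ − 1) = 541·(270/177 − 1) = 284.3 K.
ΔU = (0.535)(12.47)(284.3) = 1897 J.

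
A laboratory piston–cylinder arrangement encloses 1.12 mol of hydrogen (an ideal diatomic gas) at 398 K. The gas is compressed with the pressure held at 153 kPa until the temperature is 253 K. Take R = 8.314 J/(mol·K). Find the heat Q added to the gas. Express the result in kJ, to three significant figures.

Q ≈ -4.73 kJ

Isobaric: W = nRΔT = (1.12)(8.314)(-145) = -1350 J.
ΔU = nCᵥΔT with Cᵥ = 5R/2: ΔU = (1.12)(20.79)(-145) = -3375 J.
Q = ΔU + W = -3375 − 1350 = -4726 J.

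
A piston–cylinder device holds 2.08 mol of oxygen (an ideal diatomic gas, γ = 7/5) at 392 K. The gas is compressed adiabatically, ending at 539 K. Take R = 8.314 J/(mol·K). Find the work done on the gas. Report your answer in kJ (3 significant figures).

Adiabatic ⇒ Q = 0, so W_by = −ΔU = nCᵥ(T₁ − T₂).
Cᵥ = 5R/2 = 20.79 J/(mol·K).
W = (2.08)(20.79)(392 − 539) = -6355 J.
Work on gas = −W_by = 6355 J.

W ≈ 6.36 kJ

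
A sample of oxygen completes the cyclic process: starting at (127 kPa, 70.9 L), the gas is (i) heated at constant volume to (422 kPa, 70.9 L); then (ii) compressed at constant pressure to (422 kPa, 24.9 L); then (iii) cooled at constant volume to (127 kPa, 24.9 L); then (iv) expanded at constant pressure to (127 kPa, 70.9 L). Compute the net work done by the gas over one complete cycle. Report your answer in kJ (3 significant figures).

Constant-volume legs do no work.
W(ii) = (422)(24.9 − 70.9) = -19412 J; W(iv) = (127)(70.9 − 24.9) = 5842 J.
W_net = -19412 + 5842 = -13570 J (the counter-clockwise enclosed area).

W_net ≈ -13.6 kJ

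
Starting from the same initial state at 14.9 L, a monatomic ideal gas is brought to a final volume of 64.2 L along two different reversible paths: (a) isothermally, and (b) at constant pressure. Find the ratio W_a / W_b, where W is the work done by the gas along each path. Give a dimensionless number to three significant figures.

W_a / W_b ≈ 0.441

Path (a) isothermal: W = P₁V₁ ln(V₂/V₁) → W_a/(P₁V₁) = 1.461.
Path (b) isobaric: W = P₁(V₂ − V₁) → W_b/(P₁V₁) = 3.309.
W_a / W_b = 1.461 / 3.309 = 0.4415.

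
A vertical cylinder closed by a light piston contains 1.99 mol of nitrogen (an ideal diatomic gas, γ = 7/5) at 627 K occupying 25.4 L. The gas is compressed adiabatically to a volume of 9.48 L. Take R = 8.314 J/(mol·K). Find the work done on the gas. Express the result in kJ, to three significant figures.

Adiabatic: TV^(γ−1) = const with γ = 7/5.
T₂ = T₁ (V₁/V₂)^(γ−1) = 627 × (25.4/9.48)^0.4 = 627 × 1.483 = 930 K.
W_by = nCᵥ(T₁ − T₂) = (1.99)(20.79)(627 − 930) = -12532 J.
Work on gas = −W_by = 12532 J.

W ≈ 12.5 kJ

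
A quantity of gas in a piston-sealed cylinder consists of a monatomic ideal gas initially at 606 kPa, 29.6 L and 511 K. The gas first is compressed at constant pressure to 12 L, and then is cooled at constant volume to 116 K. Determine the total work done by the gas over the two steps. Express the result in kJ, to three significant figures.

W_total ≈ -10.7 kJ

Step 1 (isobaric): W = PΔV = (606 kPa)(12 − 29.6 L) = -10666 J.
Step 2 (isochoric): W = 0 (constant volume).
W_total = -10666 + 0 = -10666 J.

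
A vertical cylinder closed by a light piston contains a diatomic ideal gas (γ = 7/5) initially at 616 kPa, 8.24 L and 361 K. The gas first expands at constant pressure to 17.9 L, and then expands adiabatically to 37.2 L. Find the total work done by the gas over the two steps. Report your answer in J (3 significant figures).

Step 1 (isobaric): W = PΔV = (616 kPa)(17.9 − 8.24 L) = 5951 J.
After step 1: P = 616 kPa, V = 17.9 L, T = 784.2 K.
Step 2 (adiabatic): W = (P₁V₁ − P₂V₂)/(γ−1) = (11026 − 8229)/0.4 = 6993 J.
W_total = 5951 + 6993 = 12944 J.

W_total ≈ 12900 J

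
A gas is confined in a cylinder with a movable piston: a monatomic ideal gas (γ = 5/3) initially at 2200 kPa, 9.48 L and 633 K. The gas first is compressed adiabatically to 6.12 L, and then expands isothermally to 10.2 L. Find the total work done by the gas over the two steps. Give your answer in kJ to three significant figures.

Step 1 (adiabatic): W = (P₁V₁ − P₂V₂)/(γ−1) = (20856 − 27921)/0.667 = -10598 J.
After step 1: P = 4562 kPa, V = 6.12 L, T = 847.4 K.
Step 2 (isothermal): W = P₁V₁ ln(V₂/V₁) = (27921) ln(10.2/6.12) = 14263 J.
W_total = -10598 + 14263 = 3665 J.

W_total ≈ 3.66 kJ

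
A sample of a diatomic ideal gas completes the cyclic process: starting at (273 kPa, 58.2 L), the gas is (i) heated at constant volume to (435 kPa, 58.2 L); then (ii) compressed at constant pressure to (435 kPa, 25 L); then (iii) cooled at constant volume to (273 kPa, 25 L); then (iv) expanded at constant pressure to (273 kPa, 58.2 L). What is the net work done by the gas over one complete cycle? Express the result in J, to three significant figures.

Constant-volume legs do no work.
W(ii) = (435)(25 − 58.2) = -14442 J; W(iv) = (273)(58.2 − 25) = 9064 J.
W_net = -14442 + 9064 = -5378 J (the counter-clockwise enclosed area).

W_net ≈ -5380 J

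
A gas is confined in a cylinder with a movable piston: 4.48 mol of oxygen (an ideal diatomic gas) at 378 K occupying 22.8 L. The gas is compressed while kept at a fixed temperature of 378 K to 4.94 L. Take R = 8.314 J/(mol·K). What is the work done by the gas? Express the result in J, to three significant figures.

W ≈ -21500 J

Isothermal: W = nRT ln(V₂/V₁).
W = (4.48)(8.314)(378) × ln(4.94/22.8)
  = 14079 × -1.529
W_by_gas = -21533 J.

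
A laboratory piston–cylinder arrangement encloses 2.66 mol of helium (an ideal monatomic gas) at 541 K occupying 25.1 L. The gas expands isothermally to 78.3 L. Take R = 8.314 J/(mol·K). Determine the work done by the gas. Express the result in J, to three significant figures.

W ≈ 13600 J

Isothermal: W = nRT ln(V₂/V₁).
W = (2.66)(8.314)(541) × ln(78.3/25.1)
  = 11964 × 1.138
W_by_gas = 13612 J.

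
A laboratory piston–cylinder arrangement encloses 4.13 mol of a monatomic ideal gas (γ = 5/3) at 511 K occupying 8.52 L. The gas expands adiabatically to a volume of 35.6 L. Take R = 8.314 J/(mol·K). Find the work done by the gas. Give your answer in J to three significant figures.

Adiabatic: TV^(γ−1) = const with γ = 5/3.
T₂ = T₁ (V₁/V₂)^(γ−1) = 511 × (8.52/35.6)^0.667 = 511 × 0.3855 = 197 K.
W_by = nCᵥ(T₁ − T₂) = (4.13)(12.47)(511 − 197) = 16174 J.

W ≈ 16200 J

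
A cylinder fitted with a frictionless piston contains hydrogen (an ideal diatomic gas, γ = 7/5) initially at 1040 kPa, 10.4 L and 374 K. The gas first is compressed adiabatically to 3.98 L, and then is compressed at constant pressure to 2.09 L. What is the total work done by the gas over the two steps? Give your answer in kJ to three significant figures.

Step 1 (adiabatic): W = (P₁V₁ − P₂V₂)/(γ−1) = (10816 − 15883)/0.4 = -12667 J.
After step 1: P = 3991 kPa, V = 3.98 L, T = 549.2 K.
Step 2 (isobaric): W = PΔV = (3991 kPa)(2.09 − 3.98 L) = -7542 J.
W_total = -12667 − 7542 = -20209 J.

W_total ≈ -20.2 kJ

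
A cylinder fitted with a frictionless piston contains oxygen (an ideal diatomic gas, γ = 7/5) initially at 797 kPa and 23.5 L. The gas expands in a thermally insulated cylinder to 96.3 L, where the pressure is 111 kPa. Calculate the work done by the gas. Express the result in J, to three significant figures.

W ≈ 20100 J

Adiabatic: W = (P₁V₁ − P₂V₂)/(γ − 1) with γ = 7/5.
P₁V₁ = 18730 J, P₂V₂ = 10689 J.
W = (18730 − 10689) / 0.4 = 20101 J.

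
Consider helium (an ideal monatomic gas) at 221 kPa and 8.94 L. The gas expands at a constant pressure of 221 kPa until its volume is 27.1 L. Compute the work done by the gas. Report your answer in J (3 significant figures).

Isobaric: W = P ΔV.
W = (221 kPa)(27.1 − 8.94 L) = (221)(18.16) = 4013 J.

W ≈ 4010 J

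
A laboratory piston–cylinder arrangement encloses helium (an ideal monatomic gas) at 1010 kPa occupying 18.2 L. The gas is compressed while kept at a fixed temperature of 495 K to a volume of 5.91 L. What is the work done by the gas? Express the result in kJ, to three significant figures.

Isothermal: W = nRT ln(V₂/V₁) = P₁V₁ ln(V₂/V₁).
P₁V₁ = (1010 kPa)(18.2 L) = 18382 J.
W = 18382 × ln(5.91/18.2) = 18382 × -1.125
W_by_gas = -20676 J.

W ≈ -20.7 kJ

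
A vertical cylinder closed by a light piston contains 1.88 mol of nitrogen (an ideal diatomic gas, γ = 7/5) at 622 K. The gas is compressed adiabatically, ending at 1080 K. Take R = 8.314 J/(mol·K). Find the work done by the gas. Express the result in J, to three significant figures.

W ≈ -17900 J

Adiabatic ⇒ Q = 0, so W_by = −ΔU = nCᵥ(T₁ − T₂).
Cᵥ = 5R/2 = 20.79 J/(mol·K).
W = (1.88)(20.79)(622 − 1080) = -17897 J.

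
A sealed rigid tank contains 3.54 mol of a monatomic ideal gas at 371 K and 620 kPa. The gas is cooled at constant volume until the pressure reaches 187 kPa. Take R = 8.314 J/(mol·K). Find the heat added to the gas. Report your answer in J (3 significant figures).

Q ≈ -11400 J

Constant volume ⇒ W = 0, so Q = ΔU = nCᵥΔT with Cᵥ = 3R/2 = 12.47 J/(mol·K).
At constant V, T₂/T₁ = P₂/P₁ ⇒ ΔT = T₁(P₂/P₁ − 1) = 371·(187/620 − 1) = -259.1 K.
ΔU = (3.54)(12.47)(-259.1) = -11439 J.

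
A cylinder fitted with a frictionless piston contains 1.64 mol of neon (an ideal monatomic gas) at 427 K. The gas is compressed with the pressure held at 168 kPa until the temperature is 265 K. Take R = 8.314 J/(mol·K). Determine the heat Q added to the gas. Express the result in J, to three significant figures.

Q ≈ -5520 J

Isobaric: W = nRΔT = (1.64)(8.314)(-162) = -2209 J.
ΔU = nCᵥΔT with Cᵥ = 3R/2: ΔU = (1.64)(12.47)(-162) = -3313 J.
Q = ΔU + W = -3313 − 2209 = -5522 J.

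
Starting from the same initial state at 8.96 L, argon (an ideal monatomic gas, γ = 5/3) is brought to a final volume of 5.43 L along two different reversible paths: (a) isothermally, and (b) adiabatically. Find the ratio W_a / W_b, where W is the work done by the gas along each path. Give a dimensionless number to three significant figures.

W_a / W_b ≈ 0.842

Path (a) isothermal: W = P₁V₁ ln(V₂/V₁) → W_a/(P₁V₁) = -0.5008.
Path (b) adiabatic: W = P₁V₁(1 − (V₁/V₂)^(γ−1))/(γ−1) → W_b/(P₁V₁) = -0.5946.
W_a / W_b = -0.5008 / -0.5946 = 0.8423.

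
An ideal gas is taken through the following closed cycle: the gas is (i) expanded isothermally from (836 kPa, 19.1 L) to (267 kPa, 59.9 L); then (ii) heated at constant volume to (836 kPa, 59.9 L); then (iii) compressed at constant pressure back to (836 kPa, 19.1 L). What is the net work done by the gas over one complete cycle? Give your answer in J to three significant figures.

Leg (i): W = PᵢVᵢ ln(V_f/Vᵢ) = (15968) ln(59.9/19.1) = 18251 J.
Leg (ii): W = 0.
Leg (iii): W = PΔV = (836)(19.1 − 59.9) = -34109 J.
W_net = 18251 − 34109 = -15858 J.

W_net ≈ -15900 J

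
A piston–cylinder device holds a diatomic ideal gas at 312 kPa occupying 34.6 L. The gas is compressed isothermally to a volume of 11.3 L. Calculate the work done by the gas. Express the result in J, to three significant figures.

Isothermal: W = nRT ln(V₂/V₁) = P₁V₁ ln(V₂/V₁).
P₁V₁ = (312 kPa)(34.6 L) = 10795 J.
W = 10795 × ln(11.3/34.6) = 10795 × -1.119
W_by_gas = -12080 J.

W ≈ -12100 J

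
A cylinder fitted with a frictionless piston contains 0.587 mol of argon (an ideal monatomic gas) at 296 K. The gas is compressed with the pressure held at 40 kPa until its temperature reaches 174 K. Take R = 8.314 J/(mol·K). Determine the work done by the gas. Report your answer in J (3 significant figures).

W ≈ -595 J

Isobaric: W = P ΔV = nR ΔT.
W = (0.587)(8.314)(174 − 296) = -595.4 J.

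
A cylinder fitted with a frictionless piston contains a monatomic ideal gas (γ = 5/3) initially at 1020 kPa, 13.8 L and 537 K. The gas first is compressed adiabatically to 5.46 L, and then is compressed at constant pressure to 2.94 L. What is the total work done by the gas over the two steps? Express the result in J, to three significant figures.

Step 1 (adiabatic): W = (P₁V₁ − P₂V₂)/(γ−1) = (14076 − 26118)/0.667 = -18063 J.
After step 1: P = 4783 kPa, V = 5.46 L, T = 996.4 K.
Step 2 (isobaric): W = PΔV = (4783 kPa)(2.94 − 5.46 L) = -12054 J.
W_total = -18063 − 12054 = -30117 J.

W_total ≈ -30100 J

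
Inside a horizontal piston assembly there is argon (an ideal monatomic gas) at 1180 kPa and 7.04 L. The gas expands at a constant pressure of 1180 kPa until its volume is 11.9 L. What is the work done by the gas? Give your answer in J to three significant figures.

W ≈ 5730 J

Isobaric: W = P ΔV.
W = (1180 kPa)(11.9 − 7.04 L) = (1180)(4.86) = 5735 J.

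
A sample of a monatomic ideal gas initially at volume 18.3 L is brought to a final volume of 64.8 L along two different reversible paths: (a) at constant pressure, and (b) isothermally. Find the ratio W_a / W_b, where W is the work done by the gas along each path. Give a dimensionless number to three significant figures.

Path (a) isobaric: W = P₁(V₂ − V₁) → W_a/(P₁V₁) = 2.541.
Path (b) isothermal: W = P₁V₁ ln(V₂/V₁) → W_b/(P₁V₁) = 1.264.
W_a / W_b = 2.541 / 1.264 = 2.01.

W_a / W_b ≈ 2.01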